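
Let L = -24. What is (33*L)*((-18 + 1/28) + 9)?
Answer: 49698/7 ≈ 7099.7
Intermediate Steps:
(33*L)*((-18 + 1/28) + 9) = (33*(-24))*((-18 + 1/28) + 9) = -792*((-18 + 1/28) + 9) = -792*(-503/28 + 9) = -792*(-251/28) = 49698/7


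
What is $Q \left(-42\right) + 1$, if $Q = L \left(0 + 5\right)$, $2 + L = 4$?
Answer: $-419$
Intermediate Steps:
$L = 2$ ($L = -2 + 4 = 2$)
$Q = 10$ ($Q = 2 \left(0 + 5\right) = 2 \cdot 5 = 10$)
$Q \left(-42\right) + 1 = 10 \left(-42\right) + 1 = -420 + 1 = -419$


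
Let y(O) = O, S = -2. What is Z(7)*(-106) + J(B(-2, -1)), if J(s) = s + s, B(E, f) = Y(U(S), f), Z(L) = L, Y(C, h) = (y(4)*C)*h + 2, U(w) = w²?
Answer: -770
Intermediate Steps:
Y(C, h) = 2 + 4*C*h (Y(C, h) = (4*C)*h + 2 = 4*C*h + 2 = 2 + 4*C*h)
B(E, f) = 2 + 16*f (B(E, f) = 2 + 4*(-2)²*f = 2 + 4*4*f = 2 + 16*f)
J(s) = 2*s
Z(7)*(-106) + J(B(-2, -1)) = 7*(-106) + 2*(2 + 16*(-1)) = -742 + 2*(2 - 16) = -742 + 2*(-14) = -742 - 28 = -770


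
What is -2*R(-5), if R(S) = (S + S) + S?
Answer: 30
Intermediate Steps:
R(S) = 3*S (R(S) = 2*S + S = 3*S)
-2*R(-5) = -6*(-5) = -2*(-15) = 30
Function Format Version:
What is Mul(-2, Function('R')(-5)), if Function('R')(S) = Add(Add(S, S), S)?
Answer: 30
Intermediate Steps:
Function('R')(S) = Mul(3, S) (Function('R')(S) = Add(Mul(2, S), S) = Mul(3, S))
Mul(-2, Function('R')(-5)) = Mul(-2, Mul(3, -5)) = Mul(-2, -15) = 30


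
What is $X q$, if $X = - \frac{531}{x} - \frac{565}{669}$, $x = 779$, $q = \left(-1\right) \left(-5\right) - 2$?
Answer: $- \frac{795374}{173717} \approx -4.5786$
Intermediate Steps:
$q = 3$ ($q = 5 - 2 = 3$)
$X = - \frac{795374}{521151}$ ($X = - \frac{531}{779} - \frac{565}{669} = - \frac{795374}{521151} \approx -1.5262$)
$X q = \left(- \frac{795374}{521151}\right) 3 = - \frac{795374}{173717}$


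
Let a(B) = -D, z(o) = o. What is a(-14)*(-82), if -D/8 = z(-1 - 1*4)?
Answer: 3280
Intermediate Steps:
D = 40 (D = -8*(-1 - 1*4) = -8*(-1 - 4) = -8*(-5) = 40)
a(B) = -40 (a(B) = -1*40 = -40)
a(-14)*(-82) = -40*(-82) = 3280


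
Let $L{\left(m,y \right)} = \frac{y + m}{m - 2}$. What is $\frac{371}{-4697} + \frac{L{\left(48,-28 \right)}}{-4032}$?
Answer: $- \frac{2460859}{31112928} \approx -0.079094$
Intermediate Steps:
$L{\left(m,y \right)} = \frac{m + y}{-2 + m}$
$\frac{371}{-4697} + \frac{L{\left(48,-28 \right)}}{-4032} = \frac{371}{-4697} + \frac{\frac{1}{-2 + 48} \left(48 - 28\right)}{-4032} = 371 \left(- \frac{1}{4697}\right) + \frac{1}{46} \cdot 20 \left(- \frac{1}{4032}\right) = - \frac{53}{671} + \frac{1}{46} \cdot 20 \left(- \frac{1}{4032}\right) = - \frac{53}{671} + \frac{10}{23} \left(- \frac{1}{4032}\right) = - \frac{53}{671} - \frac{5}{46368} = - \frac{2460859}{31112928}$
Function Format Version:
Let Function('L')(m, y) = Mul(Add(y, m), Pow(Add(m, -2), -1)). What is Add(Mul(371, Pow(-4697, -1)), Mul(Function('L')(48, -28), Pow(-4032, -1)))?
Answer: Rational(-2460859, 31112928) ≈ -0.079094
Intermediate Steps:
Function('L')(m, y) = Mul(Pow(Add(-2, m), -1), Add(m, y)) (Function('L')(m, y) = Mul(Add(m, y), Pow(Add(-2, m), -1)) = Mul(Pow(Add(-2, m), -1), Add(m, y)))
Add(Mul(371, Pow(-4697, -1)), Mul(Function('L')(48, -28), Pow(-4032, -1))) = Add(Mul(371, Pow(-4697, -1)), Mul(Mul(Pow(Add(-2, 48), -1), Add(48, -28)), Pow(-4032, -1))) = Add(Mul(371, Rational(-1, 4697)), Mul(Mul(Pow(46, -1), 20), Rational(-1, 4032))) = Add(Rational(-53, 671), Mul(Mul(Rational(1, 46), 20), Rational(-1, 4032))) = Add(Rational(-53, 671), Mul(Rational(10, 23), Rational(-1, 4032))) = Add(Rational(-53, 671), Rational(-5, 46368)) = Rational(-2460859, 31112928)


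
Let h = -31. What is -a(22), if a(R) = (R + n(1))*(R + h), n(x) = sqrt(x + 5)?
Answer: 198 + 9*sqrt(6) ≈ 220.05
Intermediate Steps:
n(x) = sqrt(5 + x)
a(R) = (-31 + R)*(R + sqrt(6)) (a(R) = (R + sqrt(5 + 1))*(R - 31) = (R + sqrt(6))*(-31 + R) = (-31 + R)*(R + sqrt(6)))
-a(22) = -(22**2 - 31*22 - 31*sqrt(6) + 22*sqrt(6)) = -(484 - 682 - 31*sqrt(6) + 22*sqrt(6)) = -(-198 - 9*sqrt(6)) = 198 + 9*sqrt(6)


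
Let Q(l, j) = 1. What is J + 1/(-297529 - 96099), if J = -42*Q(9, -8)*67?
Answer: -1107669193/393628 ≈ -2814.0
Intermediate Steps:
J = -2814 (J = -42*1*67 = -42*67 = -2814)
J + 1/(-297529 - 96099) = -2814 + 1/(-297529 - 96099) = -2814 + 1/(-393628) = -2814 - 1/393628 = -1107669193/393628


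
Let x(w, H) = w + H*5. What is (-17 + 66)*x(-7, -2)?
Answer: -833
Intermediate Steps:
x(w, H) = w + 5*H
(-17 + 66)*x(-7, -2) = (-17 + 66)*(-7 + 5*(-2)) = 49*(-7 - 10) = 49*(-17) = -833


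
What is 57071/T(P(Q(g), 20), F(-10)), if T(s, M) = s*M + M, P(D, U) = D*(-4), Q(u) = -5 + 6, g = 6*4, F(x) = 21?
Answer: -8153/9 ≈ -905.89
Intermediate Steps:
g = 24
Q(u) = 1
P(D, U) = -4*D
T(s, M) = M + M*s (T(s, M) = M*s + M = M + M*s)
57071/T(P(Q(g), 20), F(-10)) = 57071/((21*(1 - 4*1))) = 57071/((21*(1 - 4))) = 57071/((21*(-3))) = 57071/(-63) = 57071*(-1/63) = -8153/9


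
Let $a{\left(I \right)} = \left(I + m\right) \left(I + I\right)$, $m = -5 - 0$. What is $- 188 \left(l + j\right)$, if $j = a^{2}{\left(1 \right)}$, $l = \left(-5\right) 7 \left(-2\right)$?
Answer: $-25192$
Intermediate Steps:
$m = -5$ ($m = -5 + 0 = -5$)
$l = 70$ ($l = \left(-35\right) \left(-2\right) = 70$)
$a{\left(I \right)} = 2 I \left(-5 + I\right)$ ($a{\left(I \right)} = \left(I - 5\right) \left(I + I\right) = \left(-5 + I\right) 2 I = 2 I \left(-5 + I\right)$)
$j = 64$ ($j = \left(2 \cdot 1 \left(-5 + 1\right)\right)^{2} = \left(2 \cdot 1 \left(-4\right)\right)^{2} = \left(-8\right)^{2} = 64$)
$- 188 \left(l + j\right) = - 188 \left(70 + 64\right) = \left(-188\right) 134 = -25192$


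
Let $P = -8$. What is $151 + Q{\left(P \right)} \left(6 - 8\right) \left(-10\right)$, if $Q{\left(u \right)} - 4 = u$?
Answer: $71$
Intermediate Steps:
$Q{\left(u \right)} = 4 + u$
$151 + Q{\left(P \right)} \left(6 - 8\right) \left(-10\right) = 151 + \left(4 - 8\right) \left(6 - 8\right) \left(-10\right) = 151 - 4 \left(\left(-2\right) \left(-10\right)\right) = 151 - 80 = 71$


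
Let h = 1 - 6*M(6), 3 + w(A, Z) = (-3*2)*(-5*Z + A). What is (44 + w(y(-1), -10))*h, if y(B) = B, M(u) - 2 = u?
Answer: 11891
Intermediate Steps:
M(u) = 2 + u
w(A, Z) = -3 - 6*A + 30*Z (w(A, Z) = -3 + (-3*2)*(-5*Z + A) = -3 - 6*(A - 5*Z) = -3 + (-6*A + 30*Z) = -3 - 6*A + 30*Z)
h = -47 (h = 1 - 6*(2 + 6) = 1 - 6*8 = 1 - 48 = -47)
(44 + w(y(-1), -10))*h = (44 + (-3 - 6*(-1) + 30*(-10)))*(-47) = (44 + (-3 + 6 - 300))*(-47) = (44 - 297)*(-47) = -253*(-47) = 11891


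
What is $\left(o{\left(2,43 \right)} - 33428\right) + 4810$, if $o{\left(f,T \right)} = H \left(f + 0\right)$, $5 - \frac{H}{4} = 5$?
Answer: $-28618$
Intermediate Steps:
$H = 0$ ($H = 20 - 20 = 0$)
$o{\left(f,T \right)} = 0$ ($o{\left(f,T \right)} = 0 \left(f + 0\right) = 0 f = 0$)
$\left(o{\left(2,43 \right)} - 33428\right) + 4810 = \left(0 - 33428\right) + 4810 = -33428 + 4810 = -28618$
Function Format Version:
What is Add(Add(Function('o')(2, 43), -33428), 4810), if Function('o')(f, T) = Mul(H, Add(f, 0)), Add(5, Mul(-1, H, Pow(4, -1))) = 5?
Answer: -28618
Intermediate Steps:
H = 0 (H = Add(20, Mul(-4, 5)) = Add(20, -20) = 0)
Function('o')(f, T) = 0 (Function('o')(f, T) = Mul(0, Add(f, 0)) = Mul(0, f) = 0)
Add(Add(Function('o')(2, 43), -33428), 4810) = Add(Add(0, -33428), 4810) = Add(-33428, 4810) = -28618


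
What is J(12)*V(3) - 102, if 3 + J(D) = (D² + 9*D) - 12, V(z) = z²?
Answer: 2031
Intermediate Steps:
J(D) = -15 + D² + 9*D (J(D) = -3 + ((D² + 9*D) - 12) = -3 + (-12 + D² + 9*D) = -15 + D² + 9*D)
J(12)*V(3) - 102 = (-15 + 12² + 9*12)*3² - 102 = (-15 + 144 + 108)*9 - 102 = 237*9 - 102 = 2133 - 102 = 2031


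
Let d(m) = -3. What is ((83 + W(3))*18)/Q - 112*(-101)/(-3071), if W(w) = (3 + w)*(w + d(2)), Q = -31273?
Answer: -358348250/96039383 ≈ -3.7313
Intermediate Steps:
W(w) = (-3 + w)*(3 + w) (W(w) = (3 + w)*(w - 3) = (3 + w)*(-3 + w) = (-3 + w)*(3 + w))
((83 + W(3))*18)/Q - 112*(-101)/(-3071) = ((83 + (-9 + 3**2))*18)/(-31273) - 112*(-101)/(-3071) = ((83 + (-9 + 9))*18)*(-1/31273) + 11312*(-1/3071) = ((83 + 0)*18)*(-1/31273) - 11312/3071 = (83*18)*(-1/31273) - 11312/3071 = 1494*(-1/31273) - 11312/3071 = -1494/31273 - 11312/3071 = -358348250/96039383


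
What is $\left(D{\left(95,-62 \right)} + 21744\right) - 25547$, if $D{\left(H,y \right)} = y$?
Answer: $-3865$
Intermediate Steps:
$\left(D{\left(95,-62 \right)} + 21744\right) - 25547 = \left(-62 + 21744\right) - 25547 = 21682 - 25547 = -3865$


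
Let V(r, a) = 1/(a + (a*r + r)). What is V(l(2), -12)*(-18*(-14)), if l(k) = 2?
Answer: -126/17 ≈ -7.4118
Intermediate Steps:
V(r, a) = 1/(a + r + a*r) (V(r, a) = 1/(a + (r + a*r)) = 1/(a + r + a*r))
V(l(2), -12)*(-18*(-14)) = (-18*(-14))/(-12 + 2 - 12*2) = 252/(-12 + 2 - 24) = 252/(-34) = -1/34*252 = -126/17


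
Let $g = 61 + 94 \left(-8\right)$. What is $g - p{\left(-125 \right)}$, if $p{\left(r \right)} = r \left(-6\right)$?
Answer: $-1441$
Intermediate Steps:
$p{\left(r \right)} = - 6 r$
$g = -691$ ($g = 61 - 752 = -691$)
$g - p{\left(-125 \right)} = -691 - \left(-6\right) \left(-125\right) = -691 - 750 = -1441$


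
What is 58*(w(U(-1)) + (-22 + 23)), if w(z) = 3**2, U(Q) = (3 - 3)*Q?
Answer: 580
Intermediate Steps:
U(Q) = 0 (U(Q) = 0*Q = 0)
w(z) = 9
58*(w(U(-1)) + (-22 + 23)) = 58*(9 + (-22 + 23)) = 58*(9 + 1) = 58*10 = 580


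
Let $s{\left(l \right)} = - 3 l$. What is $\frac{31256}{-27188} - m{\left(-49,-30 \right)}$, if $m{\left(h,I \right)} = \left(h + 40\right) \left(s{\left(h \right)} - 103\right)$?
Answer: $\frac{2683798}{6797} \approx 394.85$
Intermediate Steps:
$m{\left(h,I \right)} = \left(-103 - 3 h\right) \left(40 + h\right)$ ($m{\left(h,I \right)} = \left(h + 40\right) \left(- 3 h - 103\right) = \left(40 + h\right) \left(-103 - 3 h\right) = \left(-103 - 3 h\right) \left(40 + h\right)$)
$\frac{31256}{-27188} - m{\left(-49,-30 \right)} = \frac{31256}{-27188} - \left(-4120 - -10927 - 3 \left(-49\right)^{2}\right) = 31256 \left(- \frac{1}{27188}\right) - \left(-4120 + 10927 - 7203\right) = - \frac{7814}{6797} - \left(-4120 + 10927 - 7203\right) = - \frac{7814}{6797} - -396 = - \frac{7814}{6797} + 396 = \frac{2683798}{6797}$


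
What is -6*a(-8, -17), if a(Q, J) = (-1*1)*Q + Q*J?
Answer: -864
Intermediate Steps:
a(Q, J) = -Q + J*Q
-6*a(-8, -17) = -(-48)*(-1 - 17) = -(-48)*(-18) = -6*144 = -864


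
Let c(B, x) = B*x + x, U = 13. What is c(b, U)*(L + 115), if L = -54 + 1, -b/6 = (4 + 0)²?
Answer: -76570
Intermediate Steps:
b = -96 (b = -6*(4 + 0)² = -6*4² = -6*16 = -96)
c(B, x) = x + B*x
L = -53
c(b, U)*(L + 115) = (13*(1 - 96))*(-53 + 115) = (13*(-95))*62 = -1235*62 = -76570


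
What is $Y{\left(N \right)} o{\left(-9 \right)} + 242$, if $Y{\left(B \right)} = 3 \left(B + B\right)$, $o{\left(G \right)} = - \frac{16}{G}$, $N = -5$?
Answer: $\frac{566}{3} \approx 188.67$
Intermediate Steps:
$Y{\left(B \right)} = 6 B$ ($Y{\left(B \right)} = 3 \cdot 2 B = 6 B$)
$Y{\left(N \right)} o{\left(-9 \right)} + 242 = 6 \left(-5\right) \left(- \frac{16}{-9}\right) + 242 = - 30 \left(\left(-16\right) \left(- \frac{1}{9}\right)\right) + 242 = \left(-30\right) \frac{16}{9} + 242 = - \frac{160}{3} + 242 = \frac{566}{3}$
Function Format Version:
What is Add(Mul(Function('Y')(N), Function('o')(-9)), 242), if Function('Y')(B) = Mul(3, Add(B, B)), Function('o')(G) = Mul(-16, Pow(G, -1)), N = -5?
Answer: Rational(566, 3) ≈ 188.67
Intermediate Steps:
Function('Y')(B) = Mul(6, B) (Function('Y')(B) = Mul(3, Mul(2, B)) = Mul(6, B))
Add(Mul(Function('Y')(N), Function('o')(-9)), 242) = Add(Mul(Mul(6, -5), Mul(-16, Pow(-9, -1))), 242) = Add(Mul(-30, Mul(-16, Rational(-1, 9))), 242) = Add(Mul(-30, Rational(16, 9)), 242) = Add(Rational(-160, 3), 242) = Rational(566, 3)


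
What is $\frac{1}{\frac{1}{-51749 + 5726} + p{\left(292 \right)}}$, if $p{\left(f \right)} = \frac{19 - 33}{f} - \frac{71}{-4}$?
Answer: $\frac{13438716}{237892595} \approx 0.056491$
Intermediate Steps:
$p{\left(f \right)} = \frac{71}{4} - \frac{14}{f}$ ($p{\left(f \right)} = - \frac{14}{f} - - \frac{71}{4} = - \frac{14}{f} + \frac{71}{4} = \frac{71}{4} - \frac{14}{f}$)
$\frac{1}{\frac{1}{-51749 + 5726} + p{\left(292 \right)}} = \frac{1}{\frac{1}{-51749 + 5726} + \left(\frac{71}{4} - \frac{14}{292}\right)} = \frac{1}{\frac{1}{-46023} + \left(\frac{71}{4} - \frac{7}{146}\right)} = \frac{1}{- \frac{1}{46023} + \left(\frac{71}{4} - \frac{7}{146}\right)} = \frac{1}{- \frac{1}{46023} + \frac{5169}{292}} = \frac{1}{\frac{237892595}{13438716}} = \frac{13438716}{237892595}$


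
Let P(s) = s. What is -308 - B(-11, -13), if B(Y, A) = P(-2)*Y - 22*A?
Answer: -616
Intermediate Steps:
B(Y, A) = -22*A - 2*Y (B(Y, A) = -2*Y - 22*A = -22*A - 2*Y)
-308 - B(-11, -13) = -308 - (-22*(-13) - 2*(-11)) = -308 - (286 + 22) = -308 - 1*308 = -308 - 308 = -616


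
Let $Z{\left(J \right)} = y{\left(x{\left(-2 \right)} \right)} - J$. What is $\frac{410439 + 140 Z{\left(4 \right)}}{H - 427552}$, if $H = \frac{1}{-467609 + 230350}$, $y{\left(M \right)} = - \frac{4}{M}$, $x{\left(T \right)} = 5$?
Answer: $- \frac{97220908653}{101440559969} \approx -0.9584$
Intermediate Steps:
$Z{\left(J \right)} = - \frac{4}{5} - J$
$H = - \frac{1}{237259}$ ($H = \frac{1}{-237259} = - \frac{1}{237259} \approx -4.2148 \cdot 10^{-6}$)
$\frac{410439 + 140 Z{\left(4 \right)}}{H - 427552} = \frac{410439 + 140 \left(- \frac{4}{5} - 4\right)}{- \frac{1}{237259} - 427552} = \frac{410439 + 140 \left(- \frac{4}{5} - 4\right)}{- \frac{101440559969}{237259}} = \left(410439 + 140 \left(- \frac{24}{5}\right)\right) \left(- \frac{237259}{101440559969}\right) = \left(410439 - 672\right) \left(- \frac{237259}{101440559969}\right) = 409767 \left(- \frac{237259}{101440559969}\right) = - \frac{97220908653}{101440559969}$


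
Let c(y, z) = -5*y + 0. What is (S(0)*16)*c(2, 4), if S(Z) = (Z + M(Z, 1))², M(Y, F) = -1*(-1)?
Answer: -160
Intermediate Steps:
c(y, z) = -5*y
M(Y, F) = 1
S(Z) = (1 + Z)² (S(Z) = (Z + 1)² = (1 + Z)²)
(S(0)*16)*c(2, 4) = ((1 + 0)²*16)*(-5*2) = (1²*16)*(-10) = (1*16)*(-10) = 16*(-10) = -160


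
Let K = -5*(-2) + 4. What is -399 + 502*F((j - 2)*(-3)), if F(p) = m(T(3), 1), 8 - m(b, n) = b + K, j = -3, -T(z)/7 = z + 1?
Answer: 10645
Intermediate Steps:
T(z) = -7 - 7*z (T(z) = -7*(z + 1) = -7*(1 + z) = -7 - 7*z)
K = 14 (K = 10 + 4 = 14)
m(b, n) = -6 - b (m(b, n) = 8 - (b + 14) = 8 - (14 + b) = 8 + (-14 - b) = -6 - b)
F(p) = 22 (F(p) = -6 - (-7 - 7*3) = -6 - (-7 - 21) = -6 - 1*(-28) = -6 + 28 = 22)
-399 + 502*F((j - 2)*(-3)) = -399 + 502*22 = -399 + 11044 = 10645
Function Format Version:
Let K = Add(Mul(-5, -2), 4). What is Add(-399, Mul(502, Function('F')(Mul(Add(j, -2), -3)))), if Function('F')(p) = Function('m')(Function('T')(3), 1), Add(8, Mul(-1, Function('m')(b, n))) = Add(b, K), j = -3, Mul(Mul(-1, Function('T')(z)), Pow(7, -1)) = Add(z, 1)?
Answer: 10645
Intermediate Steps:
Function('T')(z) = Add(-7, Mul(-7, z)) (Function('T')(z) = Mul(-7, Add(z, 1)) = Mul(-7, Add(1, z)) = Add(-7, Mul(-7, z)))
K = 14 (K = Add(10, 4) = 14)
Function('m')(b, n) = Add(-6, Mul(-1, b)) (Function('m')(b, n) = Add(8, Mul(-1, Add(b, 14))) = Add(8, Mul(-1, Add(14, b))) = Add(8, Add(-14, Mul(-1, b))) = Add(-6, Mul(-1, b)))
Function('F')(p) = 22 (Function('F')(p) = Add(-6, Mul(-1, Add(-7, Mul(-7, 3)))) = Add(-6, Mul(-1, Add(-7, -21))) = Add(-6, Mul(-1, -28)) = Add(-6, 28) = 22)
Add(-399, Mul(502, Function('F')(Mul(Add(j, -2), -3)))) = Add(-399, Mul(502, 22)) = Add(-399, 11044) = 10645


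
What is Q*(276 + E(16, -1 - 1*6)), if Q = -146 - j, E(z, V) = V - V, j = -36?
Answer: -30360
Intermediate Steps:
E(z, V) = 0
Q = -110 (Q = -146 - 1*(-36) = -146 + 36 = -110)
Q*(276 + E(16, -1 - 1*6)) = -110*(276 + 0) = -110*276 = -30360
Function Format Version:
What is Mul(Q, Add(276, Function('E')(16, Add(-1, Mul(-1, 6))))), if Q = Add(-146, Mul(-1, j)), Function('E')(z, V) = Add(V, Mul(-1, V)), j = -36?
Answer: -30360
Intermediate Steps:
Function('E')(z, V) = 0
Q = -110 (Q = Add(-146, Mul(-1, -36)) = Add(-146, 36) = -110)
Mul(Q, Add(276, Function('E')(16, Add(-1, Mul(-1, 6))))) = Mul(-110, Add(276, 0)) = Mul(-110, 276) = -30360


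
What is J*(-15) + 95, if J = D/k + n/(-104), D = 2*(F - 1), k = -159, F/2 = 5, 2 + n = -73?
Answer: 473375/5512 ≈ 85.881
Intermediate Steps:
n = -75 (n = -2 - 73 = -75)
F = 10 (F = 2*5 = 10)
D = 18 (D = 2*(10 - 1) = 2*9 = 18)
J = 3351/5512 (J = 18/(-159) - 75/(-104) = 18*(-1/159) - 75*(-1/104) = -6/53 + 75/104 = 3351/5512 ≈ 0.60795)
J*(-15) + 95 = (3351/5512)*(-15) + 95 = -50265/5512 + 95 = 473375/5512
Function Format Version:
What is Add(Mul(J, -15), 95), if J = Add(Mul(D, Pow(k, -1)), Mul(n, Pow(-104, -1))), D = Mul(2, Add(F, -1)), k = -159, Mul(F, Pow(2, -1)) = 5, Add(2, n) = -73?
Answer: Rational(473375, 5512) ≈ 85.881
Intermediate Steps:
n = -75 (n = Add(-2, -73) = -75)
F = 10 (F = Mul(2, 5) = 10)
D = 18 (D = Mul(2, Add(10, -1)) = Mul(2, 9) = 18)
J = Rational(3351, 5512) (J = Add(Mul(18, Pow(-159, -1)), Mul(-75, Pow(-104, -1))) = Add(Mul(18, Rational(-1, 159)), Mul(-75, Rational(-1, 104))) = Add(Rational(-6, 53), Rational(75, 104)) = Rational(3351, 5512) ≈ 0.60795)
Add(Mul(J, -15), 95) = Add(Mul(Rational(3351, 5512), -15), 95) = Add(Rational(-50265, 5512), 95) = Rational(473375, 5512)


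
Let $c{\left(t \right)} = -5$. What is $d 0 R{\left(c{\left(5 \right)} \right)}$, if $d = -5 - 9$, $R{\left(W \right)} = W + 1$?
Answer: $0$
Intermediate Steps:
$R{\left(W \right)} = 1 + W$
$d = -14$
$d 0 R{\left(c{\left(5 \right)} \right)} = \left(-14\right) 0 \left(1 - 5\right) = 0 \left(-4\right) = 0$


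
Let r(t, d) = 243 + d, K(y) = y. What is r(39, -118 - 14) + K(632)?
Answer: 743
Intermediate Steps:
r(39, -118 - 14) + K(632) = (243 + (-118 - 14)) + 632 = (243 - 132) + 632 = 111 + 632 = 743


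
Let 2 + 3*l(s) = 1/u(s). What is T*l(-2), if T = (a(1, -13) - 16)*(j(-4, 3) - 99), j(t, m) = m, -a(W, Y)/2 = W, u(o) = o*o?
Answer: -1008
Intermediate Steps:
u(o) = o**2
a(W, Y) = -2*W
l(s) = -2/3 + 1/(3*s**2) (l(s) = -2/3 + 1/(3*(s**2)) = -2/3 + 1/(3*s**2))
T = 1728 (T = (-2*1 - 16)*(3 - 99) = (-2 - 16)*(-96) = -18*(-96) = 1728)
T*l(-2) = 1728*(-2/3 + (1/3)/(-2)**2) = 1728*(-2/3 + (1/3)*(1/4)) = 1728*(-2/3 + 1/12) = 1728*(-7/12) = -1008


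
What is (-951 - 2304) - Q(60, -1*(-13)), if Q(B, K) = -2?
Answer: -3253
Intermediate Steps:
(-951 - 2304) - Q(60, -1*(-13)) = (-951 - 2304) - 1*(-2) = -3255 + 2 = -3253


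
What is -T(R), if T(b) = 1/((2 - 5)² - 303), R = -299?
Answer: 1/294 ≈ 0.0034014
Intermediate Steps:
T(b) = -1/294 (T(b) = 1/((-3)² - 303) = 1/(9 - 303) = 1/(-294) = -1/294)
-T(R) = -1*(-1/294) = 1/294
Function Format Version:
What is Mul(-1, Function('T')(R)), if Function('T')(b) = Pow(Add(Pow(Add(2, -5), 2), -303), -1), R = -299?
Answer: Rational(1, 294) ≈ 0.0034014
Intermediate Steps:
Function('T')(b) = Rational(-1, 294) (Function('T')(b) = Pow(Add(Pow(-3, 2), -303), -1) = Pow(Add(9, -303), -1) = Pow(-294, -1) = Rational(-1, 294))
Mul(-1, Function('T')(R)) = Mul(-1, Rational(-1, 294)) = Rational(1, 294)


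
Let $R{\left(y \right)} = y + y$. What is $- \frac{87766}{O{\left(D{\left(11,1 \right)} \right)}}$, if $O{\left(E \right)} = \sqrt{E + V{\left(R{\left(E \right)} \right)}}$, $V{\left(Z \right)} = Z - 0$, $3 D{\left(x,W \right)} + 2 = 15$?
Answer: $- \frac{87766 \sqrt{13}}{13} \approx -24342.0$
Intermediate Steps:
$D{\left(x,W \right)} = \frac{13}{3}$ ($D{\left(x,W \right)} = - \frac{2}{3} + \frac{1}{3} \cdot 15 = - \frac{2}{3} + 5 = \frac{13}{3}$)
$R{\left(y \right)} = 2 y$
$V{\left(Z \right)} = Z$ ($V{\left(Z \right)} = Z + 0 = Z$)
$O{\left(E \right)} = \sqrt{3} \sqrt{E}$ ($O{\left(E \right)} = \sqrt{E + 2 E} = \sqrt{3 E} = \sqrt{3} \sqrt{E}$)
$- \frac{87766}{O{\left(D{\left(11,1 \right)} \right)}} = - \frac{87766}{\sqrt{3} \sqrt{\frac{13}{3}}} = - \frac{87766}{\sqrt{3} \frac{\sqrt{39}}{3}} = - \frac{87766}{\sqrt{13}} = - 87766 \frac{\sqrt{13}}{13} = - \frac{87766 \sqrt{13}}{13}$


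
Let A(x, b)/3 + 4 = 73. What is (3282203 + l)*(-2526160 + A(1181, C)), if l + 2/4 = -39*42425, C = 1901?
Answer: -8222621133015/2 ≈ -4.1113e+12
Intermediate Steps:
l = -3309151/2 (l = -½ - 39*42425 = -½ - 1654575 = -3309151/2 ≈ -1.6546e+6)
A(x, b) = 207 (A(x, b) = -12 + 3*73 = -12 + 219 = 207)
(3282203 + l)*(-2526160 + A(1181, C)) = (3282203 - 3309151/2)*(-2526160 + 207) = (3255255/2)*(-2525953) = -8222621133015/2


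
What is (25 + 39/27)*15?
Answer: 1190/3 ≈ 396.67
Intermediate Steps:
(25 + 39/27)*15 = (25 + 39*(1/27))*15 = (25 + 13/9)*15 = (238/9)*15 = 1190/3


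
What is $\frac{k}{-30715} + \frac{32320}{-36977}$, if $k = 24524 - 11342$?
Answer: $- \frac{1480139614}{1135748555} \approx -1.3032$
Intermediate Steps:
$k = 13182$ ($k = 24524 - 11342 = 13182$)
$\frac{k}{-30715} + \frac{32320}{-36977} = \frac{13182}{-30715} + \frac{32320}{-36977} = 13182 \left(- \frac{1}{30715}\right) + 32320 \left(- \frac{1}{36977}\right) = - \frac{13182}{30715} - \frac{32320}{36977} = - \frac{1480139614}{1135748555}$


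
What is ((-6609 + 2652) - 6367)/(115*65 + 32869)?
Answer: -2581/10086 ≈ -0.25590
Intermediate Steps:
((-6609 + 2652) - 6367)/(115*65 + 32869) = (-3957 - 6367)/(7475 + 32869) = -10324/40344 = -10324*1/40344 = -2581/10086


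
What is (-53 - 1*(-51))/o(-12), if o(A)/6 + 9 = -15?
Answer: 1/72 ≈ 0.013889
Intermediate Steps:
o(A) = -144 (o(A) = -54 + 6*(-15) = -54 - 90 = -144)
(-53 - 1*(-51))/o(-12) = (-53 - 1*(-51))/(-144) = (-53 + 51)*(-1/144) = -2*(-1/144) = 1/72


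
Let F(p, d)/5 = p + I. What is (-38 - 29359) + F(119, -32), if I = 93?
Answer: -28337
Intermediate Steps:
F(p, d) = 465 + 5*p (F(p, d) = 5*(p + 93) = 5*(93 + p) = 465 + 5*p)
(-38 - 29359) + F(119, -32) = (-38 - 29359) + (465 + 5*119) = -29397 + (465 + 595) = -29397 + 1060 = -28337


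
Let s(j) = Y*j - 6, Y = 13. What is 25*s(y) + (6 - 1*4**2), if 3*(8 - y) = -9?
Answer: 3415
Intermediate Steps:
y = 11 (y = 8 - 1/3*(-9) = 8 + 3 = 11)
s(j) = -6 + 13*j (s(j) = 13*j - 6 = -6 + 13*j)
25*s(y) + (6 - 1*4**2) = 25*(-6 + 13*11) + (6 - 1*4**2) = 25*(-6 + 143) + (6 - 1*16) = 25*137 + (6 - 16) = 3425 - 10 = 3415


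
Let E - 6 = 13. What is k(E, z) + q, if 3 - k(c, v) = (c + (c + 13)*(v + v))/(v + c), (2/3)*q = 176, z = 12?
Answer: 7490/31 ≈ 241.61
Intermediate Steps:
E = 19 (E = 6 + 13 = 19)
q = 264 (q = (3/2)*176 = 264)
k(c, v) = 3 - (c + 2*v*(13 + c))/(c + v) (k(c, v) = 3 - (c + (c + 13)*(v + v))/(v + c) = 3 - (c + (13 + c)*(2*v))/(c + v) = 3 - (c + 2*v*(13 + c))/(c + v))
k(E, z) + q = (-23*12 + 2*19 - 2*19*12)/(19 + 12) + 264 = (-276 + 38 - 456)/31 + 264 = (1/31)*(-694) + 264 = -694/31 + 264 = 7490/31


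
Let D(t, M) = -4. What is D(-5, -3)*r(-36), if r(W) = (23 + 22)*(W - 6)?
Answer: 7560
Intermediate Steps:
r(W) = -270 + 45*W (r(W) = 45*(-6 + W) = -270 + 45*W)
D(-5, -3)*r(-36) = -4*(-270 + 45*(-36)) = -4*(-270 - 1620) = -4*(-1890) = 7560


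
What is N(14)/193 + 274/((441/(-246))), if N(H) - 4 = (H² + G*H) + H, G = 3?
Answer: -4298692/28371 ≈ -151.52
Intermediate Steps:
N(H) = 4 + H² + 4*H (N(H) = 4 + ((H² + 3*H) + H) = 4 + (H² + 4*H) = 4 + H² + 4*H)
N(14)/193 + 274/((441/(-246))) = (4 + 14² + 4*14)/193 + 274/((441/(-246))) = (4 + 196 + 56)*(1/193) + 274/((441*(-1/246))) = 256*(1/193) + 274/(-147/82) = 256/193 + 274*(-82/147) = 256/193 - 22468/147 = -4298692/28371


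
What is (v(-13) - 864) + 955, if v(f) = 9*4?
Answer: 127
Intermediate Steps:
v(f) = 36
(v(-13) - 864) + 955 = (36 - 864) + 955 = -828 + 955 = 127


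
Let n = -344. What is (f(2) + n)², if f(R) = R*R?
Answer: 115600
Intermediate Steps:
f(R) = R²
(f(2) + n)² = (2² - 344)² = (4 - 344)² = (-340)² = 115600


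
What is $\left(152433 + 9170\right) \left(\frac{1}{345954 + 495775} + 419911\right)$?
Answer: $\frac{57118784958790360}{841729} \approx 6.7859 \cdot 10^{10}$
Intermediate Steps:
$\left(152433 + 9170\right) \left(\frac{1}{345954 + 495775} + 419911\right) = 161603 \left(\frac{1}{841729} + 419911\right) = 161603 \cdot \frac{353451266120}{841729} = \frac{57118784958790360}{841729}$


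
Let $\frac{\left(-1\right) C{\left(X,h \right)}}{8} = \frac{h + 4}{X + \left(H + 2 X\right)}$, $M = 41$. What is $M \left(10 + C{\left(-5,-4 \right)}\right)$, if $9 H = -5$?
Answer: $410$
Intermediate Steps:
$H = - \frac{5}{9}$ ($H = \frac{1}{9} \left(-5\right) = - \frac{5}{9} \approx -0.55556$)
$C{\left(X,h \right)} = - \frac{8 \left(4 + h\right)}{- \frac{5}{9} + 3 X}$ ($C{\left(X,h \right)} = - 8 \frac{h + 4}{X + \left(- \frac{5}{9} + 2 X\right)} = - 8 \frac{4 + h}{- \frac{5}{9} + 3 X} = - \frac{8 \left(4 + h\right)}{- \frac{5}{9} + 3 X}$)
$M \left(10 + C{\left(-5,-4 \right)}\right) = 41 \left(10 + \frac{72 \left(-4 - -4\right)}{-5 + 27 \left(-5\right)}\right) = 41 \left(10 + \frac{72 \left(-4 + 4\right)}{-5 - 135}\right) = 41 \left(10 + 72 \frac{1}{-140} \cdot 0\right) = 41 \left(10 + 72 \left(- \frac{1}{140}\right) 0\right) = 41 \left(10 + 0\right) = 41 \cdot 10 = 410$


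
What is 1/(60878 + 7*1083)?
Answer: 1/68459 ≈ 1.4607e-5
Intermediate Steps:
1/(60878 + 7*1083) = 1/(60878 + 7581) = 1/68459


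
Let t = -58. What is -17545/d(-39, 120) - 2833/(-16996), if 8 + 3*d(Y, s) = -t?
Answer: -89444281/84980 ≈ -1052.5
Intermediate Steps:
d(Y, s) = 50/3 (d(Y, s) = -8/3 + (-1*(-58))/3 = -8/3 + (⅓)*58 = -8/3 + 58/3 = 50/3)
-17545/d(-39, 120) - 2833/(-16996) = -17545/50/3 - 2833/(-16996) = -17545*3/50 - 2833*(-1/16996) = -10527/10 + 2833/16996 = -89444281/84980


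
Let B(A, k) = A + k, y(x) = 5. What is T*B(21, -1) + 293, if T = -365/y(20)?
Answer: -1167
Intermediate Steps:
T = -73 (T = -365/5 = -365*⅕ = -73)
T*B(21, -1) + 293 = -73*(21 - 1) + 293 = -73*20 + 293 = -1460 + 293 = -1167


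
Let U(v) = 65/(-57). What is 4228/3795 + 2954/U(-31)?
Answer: -127743938/49335 ≈ -2589.3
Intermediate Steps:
U(v) = -65/57 (U(v) = 65*(-1/57) = -65/57)
4228/3795 + 2954/U(-31) = 4228/3795 + 2954/(-65/57) = 4228*(1/3795) + 2954*(-57/65) = 4228/3795 - 168378/65 = -127743938/49335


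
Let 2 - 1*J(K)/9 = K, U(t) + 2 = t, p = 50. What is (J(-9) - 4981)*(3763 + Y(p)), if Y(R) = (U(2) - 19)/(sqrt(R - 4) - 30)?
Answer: -7845793852/427 - 46379*sqrt(46)/427 ≈ -1.8375e+7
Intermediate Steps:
U(t) = -2 + t
J(K) = 18 - 9*K
Y(R) = -19/(-30 + sqrt(-4 + R)) (Y(R) = ((-2 + 2) - 19)/(sqrt(R - 4) - 30) = (0 - 19)/(sqrt(-4 + R) - 30) = -19/(-30 + sqrt(-4 + R)))
(J(-9) - 4981)*(3763 + Y(p)) = ((18 - 9*(-9)) - 4981)*(3763 - 19/(-30 + sqrt(-4 + 50))) = ((18 + 81) - 4981)*(3763 - 19/(-30 + sqrt(46))) = (99 - 4981)*(3763 - 19/(-30 + sqrt(46))) = -4882*(3763 - 19/(-30 + sqrt(46))) = -18370966 + 92758/(-30 + sqrt(46))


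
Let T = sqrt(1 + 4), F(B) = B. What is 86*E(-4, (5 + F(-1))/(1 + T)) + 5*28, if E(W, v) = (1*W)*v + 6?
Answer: 1000 - 344*sqrt(5) ≈ 230.79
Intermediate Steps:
T = sqrt(5) ≈ 2.2361
E(W, v) = 6 + W*v (E(W, v) = W*v + 6 = 6 + W*v)
86*E(-4, (5 + F(-1))/(1 + T)) + 5*28 = 86*(6 - 4*(5 - 1)/(1 + sqrt(5))) + 5*28 = 86*(6 - 16/(1 + sqrt(5))) + 140 = (516 - 1376/(1 + sqrt(5))) + 140 = 656 - 1376/(1 + sqrt(5))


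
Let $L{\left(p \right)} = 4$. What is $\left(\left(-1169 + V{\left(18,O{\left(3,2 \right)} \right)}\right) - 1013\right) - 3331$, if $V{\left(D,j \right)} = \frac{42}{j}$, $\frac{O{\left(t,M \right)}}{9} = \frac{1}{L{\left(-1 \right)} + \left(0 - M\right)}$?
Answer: $- \frac{16511}{3} \approx -5503.7$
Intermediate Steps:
$O{\left(t,M \right)} = \frac{9}{4 - M}$ ($O{\left(t,M \right)} = \frac{9}{4 + \left(0 - M\right)} = \frac{9}{4 - M}$)
$\left(\left(-1169 + V{\left(18,O{\left(3,2 \right)} \right)}\right) - 1013\right) - 3331 = \left(\left(-1169 + \frac{42}{\left(-9\right) \frac{1}{-4 + 2}}\right) - 1013\right) - 3331 = \left(\left(-1169 + \frac{42}{\left(-9\right) \frac{1}{-2}}\right) - 1013\right) - 3331 = \left(\left(-1169 + \frac{42}{\left(-9\right) \left(- \frac{1}{2}\right)}\right) - 1013\right) - 3331 = \left(\left(-1169 + \frac{42}{\frac{9}{2}}\right) - 1013\right) - 3331 = \left(\left(-1169 + 42 \cdot \frac{2}{9}\right) - 1013\right) - 3331 = \left(\left(-1169 + \frac{28}{3}\right) - 1013\right) - 3331 = \left(- \frac{3479}{3} - 1013\right) - 3331 = - \frac{6518}{3} - 3331 = - \frac{16511}{3}$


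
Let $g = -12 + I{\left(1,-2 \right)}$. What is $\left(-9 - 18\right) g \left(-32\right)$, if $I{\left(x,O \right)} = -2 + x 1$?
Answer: $-11232$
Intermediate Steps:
$I{\left(x,O \right)} = -2 + x$
$g = -13$ ($g = -12 + \left(-2 + 1\right) = -12 - 1 = -13$)
$\left(-9 - 18\right) g \left(-32\right) = \left(-9 - 18\right) \left(-13\right) \left(-32\right) = \left(-27\right) \left(-13\right) \left(-32\right) = 351 \left(-32\right) = -11232$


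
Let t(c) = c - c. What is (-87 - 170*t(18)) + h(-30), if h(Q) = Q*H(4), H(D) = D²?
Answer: -567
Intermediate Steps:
t(c) = 0
h(Q) = 16*Q (h(Q) = Q*4² = Q*16 = 16*Q)
(-87 - 170*t(18)) + h(-30) = (-87 - 170*0) + 16*(-30) = (-87 + 0) - 480 = -87 - 480 = -567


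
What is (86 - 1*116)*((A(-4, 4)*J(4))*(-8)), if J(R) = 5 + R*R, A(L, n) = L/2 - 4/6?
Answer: -13440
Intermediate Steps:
A(L, n) = -⅔ + L/2 (A(L, n) = L*(½) - 4*⅙ = L/2 - ⅔ = -⅔ + L/2)
J(R) = 5 + R²
(86 - 1*116)*((A(-4, 4)*J(4))*(-8)) = (86 - 1*116)*(((-⅔ + (½)*(-4))*(5 + 4²))*(-8)) = (86 - 116)*(((-⅔ - 2)*(5 + 16))*(-8)) = -30*(-8/3*21)*(-8) = -(-1680)*(-8) = -30*448 = -13440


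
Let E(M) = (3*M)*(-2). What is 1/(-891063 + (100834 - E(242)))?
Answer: -1/788777 ≈ -1.2678e-6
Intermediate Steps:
E(M) = -6*M
1/(-891063 + (100834 - E(242))) = 1/(-891063 + (100834 - (-6)*242)) = 1/(-891063 + (100834 - 1*(-1452))) = 1/(-891063 + (100834 + 1452)) = 1/(-891063 + 102286) = 1/(-788777) = -1/788777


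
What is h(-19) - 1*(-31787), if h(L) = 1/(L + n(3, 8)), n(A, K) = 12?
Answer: 222508/7 ≈ 31787.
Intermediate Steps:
h(L) = 1/(12 + L) (h(L) = 1/(L + 12) = 1/(12 + L))
h(-19) - 1*(-31787) = 1/(12 - 19) - 1*(-31787) = 1/(-7) + 31787 = -⅐ + 31787 = 222508/7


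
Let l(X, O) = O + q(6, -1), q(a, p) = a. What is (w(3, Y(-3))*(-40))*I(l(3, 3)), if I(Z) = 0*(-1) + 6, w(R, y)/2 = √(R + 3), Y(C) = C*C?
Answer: -480*√6 ≈ -1175.8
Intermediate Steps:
Y(C) = C²
w(R, y) = 2*√(3 + R) (w(R, y) = 2*√(R + 3) = 2*√(3 + R))
l(X, O) = 6 + O (l(X, O) = O + 6 = 6 + O)
I(Z) = 6 (I(Z) = 0 + 6 = 6)
(w(3, Y(-3))*(-40))*I(l(3, 3)) = ((2*√(3 + 3))*(-40))*6 = ((2*√6)*(-40))*6 = -80*√6*6 = -480*√6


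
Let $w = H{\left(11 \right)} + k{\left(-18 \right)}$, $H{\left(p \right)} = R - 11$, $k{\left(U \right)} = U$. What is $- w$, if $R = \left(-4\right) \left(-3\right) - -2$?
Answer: $15$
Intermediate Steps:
$R = 14$ ($R = 12 + 2 = 14$)
$H{\left(p \right)} = 3$ ($H{\left(p \right)} = 14 - 11 = 3$)
$w = -15$ ($w = 3 - 18 = -15$)
$- w = \left(-1\right) \left(-15\right) = 15$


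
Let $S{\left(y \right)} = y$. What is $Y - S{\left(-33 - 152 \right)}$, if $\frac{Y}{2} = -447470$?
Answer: $-894755$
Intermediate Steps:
$Y = -894940$ ($Y = 2 \left(-447470\right) = -894940$)
$Y - S{\left(-33 - 152 \right)} = -894940 - \left(-33 - 152\right) = -894940 - -185 = -894940 + 185 = -894755$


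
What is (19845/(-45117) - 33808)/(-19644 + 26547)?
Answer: -18831301/3844971 ≈ -4.8976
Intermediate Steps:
(19845/(-45117) - 33808)/(-19644 + 26547) = (19845*(-1/45117) - 33808)/6903 = (-245/557 - 33808)*(1/6903) = -18831301/557*1/6903 = -18831301/3844971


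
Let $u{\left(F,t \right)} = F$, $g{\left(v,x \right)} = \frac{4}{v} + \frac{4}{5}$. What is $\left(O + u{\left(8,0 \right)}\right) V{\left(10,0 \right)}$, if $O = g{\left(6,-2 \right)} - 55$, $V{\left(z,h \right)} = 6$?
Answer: $- \frac{1366}{5} \approx -273.2$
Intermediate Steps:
$g{\left(v,x \right)} = \frac{4}{5} + \frac{4}{v}$ ($g{\left(v,x \right)} = \frac{4}{v} + 4 \cdot \frac{1}{5} = \frac{4}{v} + \frac{4}{5} = \frac{4}{5} + \frac{4}{v}$)
$O = - \frac{803}{15}$ ($O = \left(\frac{4}{5} + \frac{4}{6}\right) - 55 = \left(\frac{4}{5} + 4 \cdot \frac{1}{6}\right) - 55 = \left(\frac{4}{5} + \frac{2}{3}\right) - 55 = \frac{22}{15} - 55 = - \frac{803}{15} \approx -53.533$)
$\left(O + u{\left(8,0 \right)}\right) V{\left(10,0 \right)} = \left(- \frac{803}{15} + 8\right) 6 = \left(- \frac{683}{15}\right) 6 = - \frac{1366}{5}$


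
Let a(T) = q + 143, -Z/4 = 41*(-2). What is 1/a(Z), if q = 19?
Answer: 1/162 ≈ 0.0061728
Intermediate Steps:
Z = 328 (Z = -164*(-2) = -4*(-82) = 328)
a(T) = 162 (a(T) = 19 + 143 = 162)
1/a(Z) = 1/162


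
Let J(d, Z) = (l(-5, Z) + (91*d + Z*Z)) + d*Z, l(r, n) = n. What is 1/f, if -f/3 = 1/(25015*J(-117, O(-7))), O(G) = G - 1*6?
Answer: 74794850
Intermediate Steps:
O(G) = -6 + G (O(G) = G - 6 = -6 + G)
J(d, Z) = Z + Z**2 + 91*d + Z*d (J(d, Z) = (Z + (91*d + Z*Z)) + d*Z = (Z + (91*d + Z**2)) + Z*d = (Z + (Z**2 + 91*d)) + Z*d = (Z + Z**2 + 91*d) + Z*d = Z + Z**2 + 91*d + Z*d)
f = 1/74794850 (f = -3/(25015*((-6 - 7) + (-6 - 7)**2 + 91*(-117) + (-6 - 7)*(-117))) = -3/(25015*(-13 + (-13)**2 - 10647 - 13*(-117))) = -3/(25015*(-13 + 169 - 10647 + 1521)) = -3/(25015*(-8970)) = -3*(-1)/(25015*8970) = -3*(-1/224384550) = 1/74794850 ≈ 1.3370e-8)
1/f = 1/(1/74794850) = 74794850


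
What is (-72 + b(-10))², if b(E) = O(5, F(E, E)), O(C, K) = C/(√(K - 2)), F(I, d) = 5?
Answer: 15577/3 - 240*√3 ≈ 4776.6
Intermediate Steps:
O(C, K) = C/√(-2 + K) (O(C, K) = C/(√(-2 + K)) = C/√(-2 + K))
b(E) = 5*√3/3 (b(E) = 5/√(-2 + 5) = 5/√3 = 5*(√3/3) = 5*√3/3)
(-72 + b(-10))² = (-72 + 5*√3/3)²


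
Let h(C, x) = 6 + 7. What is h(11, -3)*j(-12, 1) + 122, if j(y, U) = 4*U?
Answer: 174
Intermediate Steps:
h(C, x) = 13
h(11, -3)*j(-12, 1) + 122 = 13*(4*1) + 122 = 13*4 + 122 = 52 + 122 = 174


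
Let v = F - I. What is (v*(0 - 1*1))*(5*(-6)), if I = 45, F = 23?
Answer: -660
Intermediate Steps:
v = -22 (v = 23 - 1*45 = 23 - 45 = -22)
(v*(0 - 1*1))*(5*(-6)) = (-22*(0 - 1*1))*(5*(-6)) = -22*(0 - 1)*(-30) = -22*(-1)*(-30) = 22*(-30) = -660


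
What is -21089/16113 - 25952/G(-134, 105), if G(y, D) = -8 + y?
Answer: 207584969/1144023 ≈ 181.45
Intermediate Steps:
-21089/16113 - 25952/G(-134, 105) = -21089/16113 - 25952/(-8 - 134) = -21089*1/16113 - 25952/(-142) = -21089/16113 - 25952*(-1/142) = -21089/16113 + 12976/71 = 207584969/1144023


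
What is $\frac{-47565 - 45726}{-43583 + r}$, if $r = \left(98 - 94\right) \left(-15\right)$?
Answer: $\frac{93291}{43643} \approx 2.1376$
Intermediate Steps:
$r = -60$ ($r = 4 \left(-15\right) = -60$)
$\frac{-47565 - 45726}{-43583 + r} = \frac{-47565 - 45726}{-43583 - 60} = - \frac{93291}{-43643} = \left(-93291\right) \left(- \frac{1}{43643}\right) = \frac{93291}{43643}$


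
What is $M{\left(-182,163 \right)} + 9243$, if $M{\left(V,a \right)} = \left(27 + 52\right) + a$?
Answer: $9485$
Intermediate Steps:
$M{\left(V,a \right)} = 79 + a$
$M{\left(-182,163 \right)} + 9243 = \left(79 + 163\right) + 9243 = 242 + 9243 = 9485$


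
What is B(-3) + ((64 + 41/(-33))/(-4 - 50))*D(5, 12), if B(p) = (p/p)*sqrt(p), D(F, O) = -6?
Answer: 2071/297 + I*sqrt(3) ≈ 6.9731 + 1.732*I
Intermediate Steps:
B(p) = sqrt(p) (B(p) = 1*sqrt(p) = sqrt(p))
B(-3) + ((64 + 41/(-33))/(-4 - 50))*D(5, 12) = sqrt(-3) + ((64 + 41/(-33))/(-4 - 50))*(-6) = I*sqrt(3) + ((64 + 41*(-1/33))/(-54))*(-6) = I*sqrt(3) + ((64 - 41/33)*(-1/54))*(-6) = I*sqrt(3) + ((2071/33)*(-1/54))*(-6) = I*sqrt(3) - 2071/1782*(-6) = I*sqrt(3) + 2071/297 = 2071/297 + I*sqrt(3)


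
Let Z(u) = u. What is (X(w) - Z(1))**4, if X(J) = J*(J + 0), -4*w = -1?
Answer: 50625/65536 ≈ 0.77248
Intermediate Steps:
w = 1/4 (w = -1/4*(-1) = 1/4 ≈ 0.25000)
X(J) = J**2 (X(J) = J*J = J**2)
(X(w) - Z(1))**4 = ((1/4)**2 - 1*1)**4 = (1/16 - 1)**4 = (-15/16)**4 = 50625/65536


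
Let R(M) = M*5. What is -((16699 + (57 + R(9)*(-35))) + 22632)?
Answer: -37813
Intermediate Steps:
R(M) = 5*M
-((16699 + (57 + R(9)*(-35))) + 22632) = -((16699 + (57 + (5*9)*(-35))) + 22632) = -((16699 + (57 + 45*(-35))) + 22632) = -((16699 + (57 - 1575)) + 22632) = -((16699 - 1518) + 22632) = -(15181 + 22632) = -1*37813 = -37813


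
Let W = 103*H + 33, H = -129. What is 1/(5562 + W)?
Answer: -1/7692 ≈ -0.00013001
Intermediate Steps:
W = -13254 (W = 103*(-129) + 33 = -13287 + 33 = -13254)
1/(5562 + W) = 1/(5562 - 13254) = 1/(-7692) = -1/7692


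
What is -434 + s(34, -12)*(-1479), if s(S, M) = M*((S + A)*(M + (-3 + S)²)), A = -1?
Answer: 555813682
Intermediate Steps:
s(S, M) = M*(-1 + S)*(M + (-3 + S)²) (s(S, M) = M*((S - 1)*(M + (-3 + S)²)) = M*((-1 + S)*(M + (-3 + S)²)) = M*(-1 + S)*(M + (-3 + S)²))
-434 + s(34, -12)*(-1479) = -434 - 12*(-1*(-12) - (-3 + 34)² - 12*34 + 34*(-3 + 34)²)*(-1479) = -434 - 12*(12 - 1*31² - 408 + 34*31²)*(-1479) = -434 - 12*(12 - 1*961 - 408 + 34*961)*(-1479) = -434 - 12*(12 - 961 - 408 + 32674)*(-1479) = -434 - 12*31317*(-1479) = -434 - 375804*(-1479) = -434 + 555814116 = 555813682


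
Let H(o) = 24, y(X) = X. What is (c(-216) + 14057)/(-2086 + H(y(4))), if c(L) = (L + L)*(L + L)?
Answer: -200681/2062 ≈ -97.323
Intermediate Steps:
c(L) = 4*L² (c(L) = (2*L)*(2*L) = 4*L²)
(c(-216) + 14057)/(-2086 + H(y(4))) = (4*(-216)² + 14057)/(-2086 + 24) = (4*46656 + 14057)/(-2062) = (186624 + 14057)*(-1/2062) = 200681*(-1/2062) = -200681/2062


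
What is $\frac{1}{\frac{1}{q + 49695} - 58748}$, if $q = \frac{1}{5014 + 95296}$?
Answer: $- \frac{4984905451}{292853225335038} \approx -1.7022 \cdot 10^{-5}$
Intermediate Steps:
$q = \frac{1}{100310} \approx 9.9691 \cdot 10^{-6}$
$\frac{1}{\frac{1}{q + 49695} - 58748} = \frac{1}{\frac{1}{\frac{1}{100310} + 49695} - 58748} = \frac{1}{\frac{1}{\frac{4984905451}{100310}} - 58748} = \frac{1}{\frac{100310}{4984905451} - 58748} = \frac{1}{- \frac{292853225335038}{4984905451}} = - \frac{4984905451}{292853225335038}$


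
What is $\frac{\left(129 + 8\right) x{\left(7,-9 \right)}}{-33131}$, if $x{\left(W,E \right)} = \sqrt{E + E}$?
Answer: $- \frac{411 i \sqrt{2}}{33131} \approx - 0.017544 i$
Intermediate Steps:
$x{\left(W,E \right)} = \sqrt{2} \sqrt{E}$ ($x{\left(W,E \right)} = \sqrt{2 E} = \sqrt{2} \sqrt{E}$)
$\frac{\left(129 + 8\right) x{\left(7,-9 \right)}}{-33131} = \frac{\left(129 + 8\right) \sqrt{2} \sqrt{-9}}{-33131} = 137 \sqrt{2} \cdot 3 i \left(- \frac{1}{33131}\right) = 137 \cdot 3 i \sqrt{2} \left(- \frac{1}{33131}\right) = 411 i \sqrt{2} \left(- \frac{1}{33131}\right) = - \frac{411 i \sqrt{2}}{33131}$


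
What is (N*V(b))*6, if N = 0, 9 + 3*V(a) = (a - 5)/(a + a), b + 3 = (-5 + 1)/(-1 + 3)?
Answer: 0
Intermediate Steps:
b = -5 (b = -3 + (-5 + 1)/(-1 + 3) = -3 - 4/2 = -3 - 4*1/2 = -3 - 2 = -5)
V(a) = -3 + (-5 + a)/(6*a) (V(a) = -3 + ((a - 5)/(a + a))/3 = -3 + ((-5 + a)/((2*a)))/3 = -3 + ((-5 + a)*(1/(2*a)))/3 = -3 + ((-5 + a)/(2*a))/3 = -3 + (-5 + a)/(6*a))
(N*V(b))*6 = (0*((1/6)*(-5 - 17*(-5))/(-5)))*6 = (0*((1/6)*(-1/5)*(-5 + 85)))*6 = (0*((1/6)*(-1/5)*80))*6 = (0*(-8/3))*6 = 0*6 = 0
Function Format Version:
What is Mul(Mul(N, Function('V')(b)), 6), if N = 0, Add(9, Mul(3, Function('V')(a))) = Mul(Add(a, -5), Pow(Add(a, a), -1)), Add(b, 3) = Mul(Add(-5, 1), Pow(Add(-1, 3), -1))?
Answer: 0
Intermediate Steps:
b = -5 (b = Add(-3, Mul(Add(-5, 1), Pow(Add(-1, 3), -1))) = Add(-3, Mul(-4, Pow(2, -1))) = Add(-3, Mul(-4, Rational(1, 2))) = Add(-3, -2) = -5)
Function('V')(a) = Add(-3, Mul(Rational(1, 6), Pow(a, -1), Add(-5, a))) (Function('V')(a) = Add(-3, Mul(Rational(1, 3), Mul(Add(a, -5), Pow(Add(a, a), -1)))) = Add(-3, Mul(Rational(1, 3), Mul(Add(-5, a), Pow(Mul(2, a), -1)))) = Add(-3, Mul(Rational(1, 3), Mul(Add(-5, a), Mul(Rational(1, 2), Pow(a, -1))))) = Add(-3, Mul(Rational(1, 3), Mul(Rational(1, 2), Pow(a, -1), Add(-5, a)))) = Add(-3, Mul(Rational(1, 6), Pow(a, -1), Add(-5, a))))
Mul(Mul(N, Function('V')(b)), 6) = Mul(Mul(0, Mul(Rational(1, 6), Pow(-5, -1), Add(-5, Mul(-17, -5)))), 6) = Mul(Mul(0, Mul(Rational(1, 6), Rational(-1, 5), Add(-5, 85))), 6) = Mul(Mul(0, Mul(Rational(1, 6), Rational(-1, 5), 80)), 6) = Mul(Mul(0, Rational(-8, 3)), 6) = Mul(0, 6) = 0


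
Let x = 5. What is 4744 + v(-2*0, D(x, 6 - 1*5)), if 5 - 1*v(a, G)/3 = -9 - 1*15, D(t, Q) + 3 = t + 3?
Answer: 4831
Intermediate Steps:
D(t, Q) = t (D(t, Q) = -3 + (t + 3) = -3 + (3 + t) = t)
v(a, G) = 87 (v(a, G) = 15 - 3*(-9 - 1*15) = 15 - 3*(-9 - 15) = 15 - 3*(-24) = 15 + 72 = 87)
4744 + v(-2*0, D(x, 6 - 1*5)) = 4744 + 87 = 4831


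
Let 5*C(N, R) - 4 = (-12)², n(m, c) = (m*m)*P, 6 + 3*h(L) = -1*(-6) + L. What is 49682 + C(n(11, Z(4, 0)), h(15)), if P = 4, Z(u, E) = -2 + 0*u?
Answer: 248558/5 ≈ 49712.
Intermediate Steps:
Z(u, E) = -2 (Z(u, E) = -2 + 0 = -2)
h(L) = L/3 (h(L) = -2 + (-1*(-6) + L)/3 = -2 + (6 + L)/3 = -2 + (2 + L/3) = L/3)
n(m, c) = 4*m² (n(m, c) = (m*m)*4 = m²*4 = 4*m²)
C(N, R) = 148/5 (C(N, R) = ⅘ + (⅕)*(-12)² = ⅘ + (⅕)*144 = ⅘ + 144/5 = 148/5)
49682 + C(n(11, Z(4, 0)), h(15)) = 49682 + 148/5 = 248558/5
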